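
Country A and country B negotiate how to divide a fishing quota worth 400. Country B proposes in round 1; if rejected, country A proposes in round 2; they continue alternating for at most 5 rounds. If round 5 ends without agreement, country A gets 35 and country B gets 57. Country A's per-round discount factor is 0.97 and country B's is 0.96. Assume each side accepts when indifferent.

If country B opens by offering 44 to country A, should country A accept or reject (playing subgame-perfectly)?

Reject

Work out country A's continuation value if the offer is rejected.
Round 5 (country B proposes): country A gets 35 if talks fail, so country B offers 35 and keeps 365.
Round 4 (country A proposes): country B can get 365 next round, worth 0.96 × 365 = 350.4 now. Country A offers 350.4 and keeps 400 − 350.4 = 49.6.
Round 3 (country B proposes): country A can get 49.6 next round, worth 0.97 × 49.6 = 48.112 now. Country B offers 48.112 and keeps 400 − 48.112 = 351.888.
Round 2 (country A proposes): country B can get 351.888 next round, worth 0.96 × 351.888 = 337.81248 now. Country A offers 337.81248 and keeps 400 − 337.81248 = 62.18752.
So by rejecting in round 1, country A gets 62.18752 next round, worth 0.97 × 62.18752 = 60.3218944 now.
Offer 44 < 60.3218944, so country A rejects.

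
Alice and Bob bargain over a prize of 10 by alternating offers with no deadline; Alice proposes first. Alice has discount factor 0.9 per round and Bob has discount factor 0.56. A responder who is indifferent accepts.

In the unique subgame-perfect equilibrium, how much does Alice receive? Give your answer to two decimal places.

8.87

In a stationary SPE each proposer offers the other exactly their discounted continuation value.
If Alice keeps x when proposing and Bob keeps y when proposing, then x = 10 − 0.56y and y = 10 − 0.9x.
Solving: x = 10(1 − 0.56) / (1 − 0.9·0.56) = 4.4 / 0.496 ≈ 8.8710.
Bob gets 10 − 8.8710 ≈ 1.1290.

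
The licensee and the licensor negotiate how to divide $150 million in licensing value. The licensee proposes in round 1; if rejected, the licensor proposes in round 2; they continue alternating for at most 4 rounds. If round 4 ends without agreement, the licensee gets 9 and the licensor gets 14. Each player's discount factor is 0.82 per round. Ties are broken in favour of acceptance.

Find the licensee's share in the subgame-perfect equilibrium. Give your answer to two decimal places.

50.12

By backward induction:
Round 4 (the licensor proposes): the licensee gets 9 if talks fail, so the licensor offers 9 and keeps 141.
Round 3 (the licensee proposes): the licensor can get 141 next round, worth 0.82 × 141 = 115.62 now, so the licensee offers 115.62, keeping 34.38.
Round 2 (the licensor proposes): the licensee can get 34.38 next round, worth 0.82 × 34.38 = 28.1916 now; the licensor offers that and keeps 121.8084.
Round 1 (the licensee proposes): the licensor can get 121.8084 next round, worth 0.82 × 121.8084 = 99.882888 now, so the licensee offers 99.882888, keeping 50.117112.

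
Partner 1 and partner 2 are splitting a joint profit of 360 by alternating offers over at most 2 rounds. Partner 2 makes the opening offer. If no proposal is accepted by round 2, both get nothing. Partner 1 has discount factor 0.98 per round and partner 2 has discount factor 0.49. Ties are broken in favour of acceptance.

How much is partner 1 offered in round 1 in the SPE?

Round 2 (partner 1 proposes): rejection yields 0 for partner 2; partner 1 offers 0 and keeps 360.
Round 1 (partner 2 proposes): partner 1 can get 360 next round, worth 0.98 × 360 = 352.8 now, so partner 2 offers 352.8, keeping 7.2.

352.8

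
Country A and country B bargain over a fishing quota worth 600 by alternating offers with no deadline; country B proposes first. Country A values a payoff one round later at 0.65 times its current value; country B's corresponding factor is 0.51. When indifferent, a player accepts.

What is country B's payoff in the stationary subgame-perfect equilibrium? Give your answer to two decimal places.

Let x be country B's share when country B proposes and y be country A's share when country A proposes.
Country A accepts iff offered ≥ 0.65·y, so x = 600 − 0.65y. Symmetrically y = 600 − 0.51x.
Substituting: x = 600 − 0.65(600 − 0.51x), giving x(1 − 0.51·0.65) = 600(1 − 0.65).
So x = 600 × 0.35 / 0.6685 ≈ 314.1361, and country A receives 600 − x ≈ 285.8639.

314.14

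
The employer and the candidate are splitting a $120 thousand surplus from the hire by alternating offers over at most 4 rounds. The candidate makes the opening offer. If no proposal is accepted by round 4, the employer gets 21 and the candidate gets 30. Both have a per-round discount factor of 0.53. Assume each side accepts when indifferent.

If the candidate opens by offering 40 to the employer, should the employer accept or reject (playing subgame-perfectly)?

Reject

Round 4 (the employer proposes): the candidate gets 30 if talks fail, so the employer offers 30 and keeps 90.
Round 3 (the candidate proposes): the employer can get 90 next round, worth 0.53 × 90 = 47.7 now. The candidate offers 47.7 and keeps 120 − 47.7 = 72.3.
Round 2 (the employer proposes): the candidate can get 72.3 next round, worth 0.53 × 72.3 = 38.319 now; the employer offers that and keeps 81.681.
So by rejecting in round 1, the employer gets 81.681 next round, worth 0.53 × 81.681 = 43.29093 now.
Offer 40 < 43.29093, so the employer rejects.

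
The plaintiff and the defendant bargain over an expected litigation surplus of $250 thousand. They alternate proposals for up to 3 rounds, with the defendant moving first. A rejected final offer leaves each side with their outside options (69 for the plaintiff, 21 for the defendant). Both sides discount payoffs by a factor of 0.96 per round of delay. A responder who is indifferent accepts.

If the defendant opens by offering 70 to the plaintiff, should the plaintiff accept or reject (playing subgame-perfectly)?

Reject

Round 3 (the defendant proposes): the plaintiff gets 69 if talks fail, so the defendant offers 69 and keeps 181.
Round 2 (the plaintiff proposes): the defendant can get 181 next round, worth 0.96 × 181 = 173.76 now. The plaintiff offers 173.76 and keeps 250 − 173.76 = 76.24.
So by rejecting in round 1, the plaintiff gets 76.24 next round, worth 0.96 × 76.24 = 73.1904 now.
Offer 70 < 73.1904, so the plaintiff rejects.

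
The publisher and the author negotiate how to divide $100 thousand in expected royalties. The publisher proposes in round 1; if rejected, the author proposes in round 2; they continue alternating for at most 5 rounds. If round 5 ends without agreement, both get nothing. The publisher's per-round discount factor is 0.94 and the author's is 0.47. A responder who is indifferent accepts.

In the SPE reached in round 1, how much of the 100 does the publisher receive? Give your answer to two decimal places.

95.93

By backward induction:
Round 5 (the publisher proposes): the author will accept anything ≥ 0, so the publisher offers 0 and keeps 100.
Round 4 (the author proposes): the publisher can get 100 next round, worth 0.94 × 100 = 94 now, so the author offers 94, keeping 6.
Round 3 (the publisher proposes): the author can get 6 next round, worth 0.47 × 6 = 2.82 now; the publisher offers that and keeps 97.18.
Round 2 (the author proposes): the publisher can get 97.18 next round, worth 0.94 × 97.18 = 91.3492 now. The author offers 91.3492 and keeps 100 − 91.3492 = 8.6508.
Round 1 (the publisher proposes): the author can get 8.6508 next round, worth 0.47 × 8.6508 = 4.065876 now, so the publisher offers 4.065876, keeping 95.934124.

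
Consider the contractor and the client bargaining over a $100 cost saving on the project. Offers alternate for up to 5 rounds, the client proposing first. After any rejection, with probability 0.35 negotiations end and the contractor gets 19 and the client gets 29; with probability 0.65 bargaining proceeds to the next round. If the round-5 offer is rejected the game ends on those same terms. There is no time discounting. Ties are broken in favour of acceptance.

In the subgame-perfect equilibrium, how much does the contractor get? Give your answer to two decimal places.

By backward induction:
Round 5 (the client proposes): the contractor gets 19 if talks fail, so the client offers 19 and keeps 81.
Round 4 (the contractor proposes): rejecting gives the client an expected 0.65 × 81 + 0.35 × 29 = 62.8. The contractor offers 62.8 and keeps 100 − 62.8 = 37.2.
Round 3 (the client proposes): rejecting gives the contractor an expected 0.65 × 37.2 + 0.35 × 19 = 30.83; the client offers that and keeps 69.17.
Round 2 (the contractor proposes): rejecting gives the client an expected 0.65 × 69.17 + 0.35 × 29 = 55.1105; the contractor offers that and keeps 44.8895.
Round 1 (the client proposes): rejecting gives the contractor an expected 0.65 × 44.8895 + 0.35 × 19 = 35.828175, so the client offers 35.828175, keeping 64.171825.

35.83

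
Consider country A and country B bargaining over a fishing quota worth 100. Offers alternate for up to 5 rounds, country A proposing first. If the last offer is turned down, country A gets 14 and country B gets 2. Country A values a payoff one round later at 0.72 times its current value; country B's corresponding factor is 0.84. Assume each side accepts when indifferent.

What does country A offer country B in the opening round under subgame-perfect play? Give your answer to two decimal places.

38.48

By backward induction:
Round 5 (country A proposes): country B gets 2 if talks fail, so country A offers 2 and keeps 98.
Round 4 (country B proposes): country A can get 98 next round, worth 0.72 × 98 = 70.56 now; country B offers that and keeps 29.44.
Round 3 (country A proposes): country B can get 29.44 next round, worth 0.84 × 29.44 = 24.7296 now, so country A offers 24.7296, keeping 75.2704.
Round 2 (country B proposes): country A can get 75.2704 next round, worth 0.72 × 75.2704 = 54.194688 now. Country B offers 54.194688 and keeps 100 − 54.194688 = 45.805312.
Round 1 (country A proposes): country B can get 45.805312 next round, worth 0.84 × 45.805312 = 38.47646208 now, so country A offers 38.47646208, keeping 61.52353792.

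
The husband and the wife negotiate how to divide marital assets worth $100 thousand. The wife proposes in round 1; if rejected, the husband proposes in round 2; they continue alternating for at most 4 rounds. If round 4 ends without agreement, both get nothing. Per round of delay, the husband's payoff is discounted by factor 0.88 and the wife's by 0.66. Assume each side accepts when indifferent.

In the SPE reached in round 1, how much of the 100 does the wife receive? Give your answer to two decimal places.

Round 4 (the husband proposes): rejection yields 0 for the wife; the husband offers 0 and keeps 100.
Round 3 (the wife proposes): the husband can get 100 next round, worth 0.88 × 100 = 88 now. The wife offers 88 and keeps 100 − 88 = 12.
Round 2 (the husband proposes): the wife can get 12 next round, worth 0.66 × 12 = 7.92 now, so the husband offers 7.92, keeping 92.08.
Round 1 (the wife proposes): the husband can get 92.08 next round, worth 0.88 × 92.08 = 81.0304 now; the wife offers that and keeps 18.9696.

18.97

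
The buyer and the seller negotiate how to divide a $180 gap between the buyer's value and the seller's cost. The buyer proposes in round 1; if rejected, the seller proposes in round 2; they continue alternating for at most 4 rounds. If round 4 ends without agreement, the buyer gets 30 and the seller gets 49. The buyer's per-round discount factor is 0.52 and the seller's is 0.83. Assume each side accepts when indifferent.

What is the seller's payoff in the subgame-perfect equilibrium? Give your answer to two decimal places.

125.45

Round 4 (the seller proposes): the buyer gets 30 if talks fail, so the seller offers 30 and keeps 150.
Round 3 (the buyer proposes): the seller can get 150 next round, worth 0.83 × 150 = 124.5 now; the buyer offers that and keeps 55.5.
Round 2 (the seller proposes): the buyer can get 55.5 next round, worth 0.52 × 55.5 = 28.86 now. The seller offers 28.86 and keeps 180 − 28.86 = 151.14.
Round 1 (the buyer proposes): the seller can get 151.14 next round, worth 0.83 × 151.14 = 125.4462 now; the buyer offers that and keeps 54.5538.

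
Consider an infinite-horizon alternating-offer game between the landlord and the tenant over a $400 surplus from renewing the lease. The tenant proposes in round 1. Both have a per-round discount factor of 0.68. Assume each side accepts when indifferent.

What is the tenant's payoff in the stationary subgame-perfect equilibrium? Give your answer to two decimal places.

238.10

When the tenant proposes, the landlord accepts any offer worth at least 0.68 times what the landlord would get by proposing next round; and vice versa.
This gives x = 400 − 0.68y and y = 400 − 0.68x, where x and y are each side's share when it proposes.
Hence (1 − 0.68·0.68)x = 400(1 − 0.68), i.e. 0.5376·x = 128.
x ≈ 238.0952; the landlord's share is 400 − x ≈ 161.9048.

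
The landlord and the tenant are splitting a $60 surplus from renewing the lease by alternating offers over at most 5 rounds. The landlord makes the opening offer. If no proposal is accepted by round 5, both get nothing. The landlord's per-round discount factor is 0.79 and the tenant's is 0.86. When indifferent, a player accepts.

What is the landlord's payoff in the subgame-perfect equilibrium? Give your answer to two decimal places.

Solve by backward induction from round 5.
Round 5 (the landlord proposes): the tenant will accept anything ≥ 0, so the landlord offers 0 and keeps 60.
Round 4 (the tenant proposes): the landlord can get 60 next round, worth 0.79 × 60 = 47.4 now; the tenant offers that and keeps 12.6.
Round 3 (the landlord proposes): the tenant can get 12.6 next round, worth 0.86 × 12.6 = 10.836 now. The landlord offers 10.836 and keeps 60 − 10.836 = 49.164.
Round 2 (the tenant proposes): the landlord can get 49.164 next round, worth 0.79 × 49.164 = 38.83956 now; the tenant offers that and keeps 21.16044.
Round 1 (the landlord proposes): the tenant can get 21.16044 next round, worth 0.86 × 21.16044 = 18.1979784 now; the landlord offers that and keeps 41.8020216.

41.80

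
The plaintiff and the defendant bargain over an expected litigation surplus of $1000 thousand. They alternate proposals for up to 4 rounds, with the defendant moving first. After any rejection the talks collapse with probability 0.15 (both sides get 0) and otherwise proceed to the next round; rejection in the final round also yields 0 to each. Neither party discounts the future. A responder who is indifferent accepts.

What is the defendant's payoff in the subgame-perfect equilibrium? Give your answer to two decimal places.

By backward induction:
Round 4 (the plaintiff proposes): the defendant will accept anything ≥ 0, so the plaintiff offers 0 and keeps 1000.
Round 3 (the defendant proposes): rejecting gives the plaintiff an expected 0.85 × 1000 = 850; the defendant offers that and keeps 150.
Round 2 (the plaintiff proposes): rejecting gives the defendant an expected 0.85 × 150 = 127.5. The plaintiff offers 127.5 and keeps 1000 − 127.5 = 872.5.
Round 1 (the defendant proposes): rejecting gives the plaintiff an expected 0.85 × 872.5 = 741.625, so the defendant offers 741.625, keeping 258.375.

258.38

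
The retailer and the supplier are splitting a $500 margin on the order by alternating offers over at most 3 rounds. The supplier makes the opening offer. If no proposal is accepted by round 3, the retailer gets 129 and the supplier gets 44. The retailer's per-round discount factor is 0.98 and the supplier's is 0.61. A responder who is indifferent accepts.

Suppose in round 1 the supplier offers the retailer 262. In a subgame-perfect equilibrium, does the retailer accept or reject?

Work out the retailer's continuation value if the offer is rejected.
Round 3 (the supplier proposes): the retailer gets 129 if talks fail, so the supplier offers 129 and keeps 371.
Round 2 (the retailer proposes): the supplier can get 371 next round, worth 0.61 × 371 = 226.31 now. The retailer offers 226.31 and keeps 500 − 226.31 = 273.69.
So by rejecting in round 1, the retailer gets 273.69 next round, worth 0.98 × 273.69 = 268.2162 now.
Offer 262 < 268.2162, so the retailer rejects.

Reject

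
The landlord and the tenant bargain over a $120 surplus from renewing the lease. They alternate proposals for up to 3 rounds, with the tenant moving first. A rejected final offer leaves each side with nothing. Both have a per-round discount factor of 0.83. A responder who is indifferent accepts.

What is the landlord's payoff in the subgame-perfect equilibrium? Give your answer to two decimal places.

Round 3 (the tenant proposes): rejection yields 0 for the landlord; the tenant offers 0 and keeps 120.
Round 2 (the landlord proposes): the tenant can get 120 next round, worth 0.83 × 120 = 99.6 now. The landlord offers 99.6 and keeps 120 − 99.6 = 20.4.
Round 1 (the tenant proposes): the landlord can get 20.4 next round, worth 0.83 × 20.4 = 16.932 now, so the tenant offers 16.932, keeping 103.068.

16.93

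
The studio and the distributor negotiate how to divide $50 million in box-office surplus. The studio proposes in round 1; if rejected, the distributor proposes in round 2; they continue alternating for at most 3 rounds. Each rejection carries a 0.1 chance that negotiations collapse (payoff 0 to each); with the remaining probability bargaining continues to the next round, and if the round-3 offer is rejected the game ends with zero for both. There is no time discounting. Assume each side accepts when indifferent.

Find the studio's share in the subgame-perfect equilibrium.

By backward induction:
Round 3 (the studio proposes): the distributor will accept anything ≥ 0, so the studio offers 0 and keeps 50.
Round 2 (the distributor proposes): rejecting gives the studio an expected 0.9 × 50 = 45, so the distributor offers 45, keeping 5.
Round 1 (the studio proposes): rejecting gives the distributor an expected 0.9 × 5 = 4.5, so the studio offers 4.5, keeping 45.5.

45.5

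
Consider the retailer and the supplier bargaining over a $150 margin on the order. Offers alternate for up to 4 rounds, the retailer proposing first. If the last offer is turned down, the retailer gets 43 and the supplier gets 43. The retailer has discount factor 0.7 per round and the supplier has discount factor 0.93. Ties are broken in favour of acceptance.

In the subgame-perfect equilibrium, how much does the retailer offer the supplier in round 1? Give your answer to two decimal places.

106.63

Work backward from the last round.
Round 4 (the supplier proposes): the retailer gets 43 if talks fail, so the supplier offers 43 and keeps 107.
Round 3 (the retailer proposes): the supplier can get 107 next round, worth 0.93 × 107 = 99.51 now. The retailer offers 99.51 and keeps 150 − 99.51 = 50.49.
Round 2 (the supplier proposes): the retailer can get 50.49 next round, worth 0.7 × 50.49 = 35.343 now. The supplier offers 35.343 and keeps 150 − 35.343 = 114.657.
Round 1 (the retailer proposes): the supplier can get 114.657 next round, worth 0.93 × 114.657 = 106.63101 now, so the retailer offers 106.63101, keeping 43.36899.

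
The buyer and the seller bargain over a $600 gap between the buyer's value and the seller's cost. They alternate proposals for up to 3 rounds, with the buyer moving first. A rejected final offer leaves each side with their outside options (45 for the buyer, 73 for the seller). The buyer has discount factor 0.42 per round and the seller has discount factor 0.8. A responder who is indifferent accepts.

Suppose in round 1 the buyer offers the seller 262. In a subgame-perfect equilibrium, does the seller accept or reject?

Reject

Round 3 (the buyer proposes): the seller gets 73 if talks fail, so the buyer offers 73 and keeps 527.
Round 2 (the seller proposes): the buyer can get 527 next round, worth 0.42 × 527 = 221.34 now. The seller offers 221.34 and keeps 600 − 221.34 = 378.66.
So by rejecting in round 1, the seller gets 378.66 next round, worth 0.8 × 378.66 = 302.928 now.
Offer 262 < 302.928, so the seller rejects.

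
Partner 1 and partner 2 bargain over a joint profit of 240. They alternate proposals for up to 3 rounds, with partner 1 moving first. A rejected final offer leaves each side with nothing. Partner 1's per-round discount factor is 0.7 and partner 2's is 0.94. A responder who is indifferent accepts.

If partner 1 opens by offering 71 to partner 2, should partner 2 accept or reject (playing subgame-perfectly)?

Accept

Round 3 (partner 1 proposes): partner 2 will accept anything ≥ 0, so partner 1 offers 0 and keeps 240.
Round 2 (partner 2 proposes): partner 1 can get 240 next round, worth 0.7 × 240 = 168 now. Partner 2 offers 168 and keeps 240 − 168 = 72.
So by rejecting in round 1, partner 2 gets 72 next round, worth 0.94 × 72 = 67.68 now.
Offer 71 ≥ 67.68, so partner 2 accepts.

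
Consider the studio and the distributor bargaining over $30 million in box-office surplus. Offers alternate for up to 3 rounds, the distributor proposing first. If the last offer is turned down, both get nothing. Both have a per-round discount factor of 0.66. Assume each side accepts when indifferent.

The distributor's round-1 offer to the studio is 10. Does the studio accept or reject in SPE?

Round 3 (the distributor proposes): the studio will accept anything ≥ 0, so the distributor offers 0 and keeps 30.
Round 2 (the studio proposes): the distributor can get 30 next round, worth 0.66 × 30 = 19.8 now. The studio offers 19.8 and keeps 30 − 19.8 = 10.2.
So by rejecting in round 1, the studio gets 10.2 next round, worth 0.66 × 10.2 = 6.732 now.
Offer 10 ≥ 6.732, so the studio accepts.

Accept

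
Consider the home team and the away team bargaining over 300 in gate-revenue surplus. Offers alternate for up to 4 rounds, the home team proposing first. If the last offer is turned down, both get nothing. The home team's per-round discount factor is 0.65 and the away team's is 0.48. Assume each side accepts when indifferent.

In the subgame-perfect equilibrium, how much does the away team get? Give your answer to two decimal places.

Work backward from the last round.
Round 4 (the away team proposes): rejection yields 0 for the home team; the away team offers 0 and keeps 300.
Round 3 (the home team proposes): the away team can get 300 next round, worth 0.48 × 300 = 144 now; the home team offers that and keeps 156.
Round 2 (the away team proposes): the home team can get 156 next round, worth 0.65 × 156 = 101.4 now. The away team offers 101.4 and keeps 300 − 101.4 = 198.6.
Round 1 (the home team proposes): the away team can get 198.6 next round, worth 0.48 × 198.6 = 95.328 now. The home team offers 95.328 and keeps 300 − 95.328 = 204.672.

95.33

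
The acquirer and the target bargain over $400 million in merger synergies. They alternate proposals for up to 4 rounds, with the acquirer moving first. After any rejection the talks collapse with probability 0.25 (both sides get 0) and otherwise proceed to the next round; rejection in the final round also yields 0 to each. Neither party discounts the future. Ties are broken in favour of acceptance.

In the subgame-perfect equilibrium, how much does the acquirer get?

Round 4 (the target proposes): rejection yields 0 for the acquirer; the target offers 0 and keeps 400.
Round 3 (the acquirer proposes): rejecting gives the target an expected 0.75 × 400 = 300. The acquirer offers 300 and keeps 400 − 300 = 100.
Round 2 (the target proposes): rejecting gives the acquirer an expected 0.75 × 100 = 75; the target offers that and keeps 325.
Round 1 (the acquirer proposes): rejecting gives the target an expected 0.75 × 325 = 243.75. The acquirer offers 243.75 and keeps 400 − 243.75 = 156.25.

156.25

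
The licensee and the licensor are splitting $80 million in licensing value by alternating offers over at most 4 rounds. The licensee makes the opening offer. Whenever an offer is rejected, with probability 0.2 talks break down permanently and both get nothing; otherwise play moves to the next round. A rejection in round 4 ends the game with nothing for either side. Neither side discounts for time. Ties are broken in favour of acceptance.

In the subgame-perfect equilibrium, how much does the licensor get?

Round 4 (the licensor proposes): rejection yields 0 for the licensee; the licensor offers 0 and keeps 80.
Round 3 (the licensee proposes): rejecting gives the licensor an expected 0.8 × 80 = 64. The licensee offers 64 and keeps 80 − 64 = 16.
Round 2 (the licensor proposes): rejecting gives the licensee an expected 0.8 × 16 = 12.8; the licensor offers that and keeps 67.2.
Round 1 (the licensee proposes): rejecting gives the licensor an expected 0.8 × 67.2 = 53.76. The licensee offers 53.76 and keeps 80 − 53.76 = 26.24.

53.76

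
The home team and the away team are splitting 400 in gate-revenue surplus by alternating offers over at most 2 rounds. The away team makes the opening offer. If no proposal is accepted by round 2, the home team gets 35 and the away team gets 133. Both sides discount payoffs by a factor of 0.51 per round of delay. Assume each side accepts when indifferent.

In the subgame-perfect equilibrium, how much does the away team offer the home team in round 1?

136.17

Solve by backward induction from round 2.
Round 2 (the home team proposes): the away team gets 133 if talks fail, so the home team offers 133 and keeps 267.
Round 1 (the away team proposes): the home team can get 267 next round, worth 0.51 × 267 = 136.17 now. The away team offers 136.17 and keeps 400 − 136.17 = 263.83.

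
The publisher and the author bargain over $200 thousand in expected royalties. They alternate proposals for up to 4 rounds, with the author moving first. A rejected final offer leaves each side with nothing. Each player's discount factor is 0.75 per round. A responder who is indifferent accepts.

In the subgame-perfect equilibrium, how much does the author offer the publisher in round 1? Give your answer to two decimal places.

121.88

Round 4 (the publisher proposes): rejection yields 0 for the author; the publisher offers 0 and keeps 200.
Round 3 (the author proposes): the publisher can get 200 next round, worth 0.75 × 200 = 150 now. The author offers 150 and keeps 200 − 150 = 50.
Round 2 (the publisher proposes): the author can get 50 next round, worth 0.75 × 50 = 37.5 now, so the publisher offers 37.5, keeping 162.5.
Round 1 (the author proposes): the publisher can get 162.5 next round, worth 0.75 × 162.5 = 121.875 now. The author offers 121.875 and keeps 200 − 121.875 = 78.125.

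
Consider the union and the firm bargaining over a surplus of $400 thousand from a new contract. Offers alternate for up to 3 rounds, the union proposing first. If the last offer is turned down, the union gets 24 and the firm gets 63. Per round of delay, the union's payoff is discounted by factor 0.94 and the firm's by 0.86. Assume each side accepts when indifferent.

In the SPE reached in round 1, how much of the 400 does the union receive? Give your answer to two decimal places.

328.43

Solve by backward induction from round 3.
Round 3 (the union proposes): the firm gets 63 if talks fail, so the union offers 63 and keeps 337.
Round 2 (the firm proposes): the union can get 337 next round, worth 0.94 × 337 = 316.78 now; the firm offers that and keeps 83.22.
Round 1 (the union proposes): the firm can get 83.22 next round, worth 0.86 × 83.22 = 71.5692 now. The union offers 71.5692 and keeps 400 − 71.5692 = 328.4308.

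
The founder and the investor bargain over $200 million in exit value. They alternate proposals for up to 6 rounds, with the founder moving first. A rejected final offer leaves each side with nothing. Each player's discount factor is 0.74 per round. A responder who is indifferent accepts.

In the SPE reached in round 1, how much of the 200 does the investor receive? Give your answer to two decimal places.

103.93

Round 6 (the investor proposes): rejection yields 0 for the founder; the investor offers 0 and keeps 200.
Round 5 (the founder proposes): the investor can get 200 next round, worth 0.74 × 200 = 148 now, so the founder offers 148, keeping 52.
Round 4 (the investor proposes): the founder can get 52 next round, worth 0.74 × 52 = 38.48 now. The investor offers 38.48 and keeps 200 − 38.48 = 161.52.
Round 3 (the founder proposes): the investor can get 161.52 next round, worth 0.74 × 161.52 = 119.5248 now. The founder offers 119.5248 and keeps 200 − 119.5248 = 80.4752.
Round 2 (the investor proposes): the founder can get 80.4752 next round, worth 0.74 × 80.4752 = 59.551648 now; the investor offers that and keeps 140.448352.
Round 1 (the founder proposes): the investor can get 140.448352 next round, worth 0.74 × 140.448352 = 103.93178048 now; the founder offers that and keeps 96.06821952.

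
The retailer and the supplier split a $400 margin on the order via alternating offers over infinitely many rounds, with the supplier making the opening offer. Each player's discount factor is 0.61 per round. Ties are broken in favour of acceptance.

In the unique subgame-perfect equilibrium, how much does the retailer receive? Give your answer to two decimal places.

When the supplier proposes, the retailer accepts any offer worth at least 0.61 times what the retailer would get by proposing next round; and vice versa.
This gives x = 400 − 0.61y and y = 400 − 0.61x, where x and y are each side's share when it proposes.
Hence (1 − 0.61·0.61)x = 400(1 − 0.61), i.e. 0.6279·x = 156.
x ≈ 248.4472; the retailer's share is 400 − x ≈ 151.5528.

151.55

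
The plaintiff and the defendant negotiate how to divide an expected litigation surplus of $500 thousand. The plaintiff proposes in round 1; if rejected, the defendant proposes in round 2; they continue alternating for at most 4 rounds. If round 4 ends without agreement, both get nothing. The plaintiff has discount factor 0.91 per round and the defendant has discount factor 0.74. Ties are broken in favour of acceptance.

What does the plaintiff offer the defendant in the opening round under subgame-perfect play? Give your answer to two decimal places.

282.46

Round 4 (the defendant proposes): rejection yields 0 for the plaintiff; the defendant offers 0 and keeps 500.
Round 3 (the plaintiff proposes): the defendant can get 500 next round, worth 0.74 × 500 = 370 now; the plaintiff offers that and keeps 130.
Round 2 (the defendant proposes): the plaintiff can get 130 next round, worth 0.91 × 130 = 118.3 now, so the defendant offers 118.3, keeping 381.7.
Round 1 (the plaintiff proposes): the defendant can get 381.7 next round, worth 0.74 × 381.7 = 282.458 now; the plaintiff offers that and keeps 217.542.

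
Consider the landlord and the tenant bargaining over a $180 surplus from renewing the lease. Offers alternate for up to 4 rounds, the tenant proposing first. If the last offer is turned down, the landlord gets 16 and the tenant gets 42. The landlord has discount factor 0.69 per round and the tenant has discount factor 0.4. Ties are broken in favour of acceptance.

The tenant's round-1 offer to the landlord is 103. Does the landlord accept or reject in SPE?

Accept

Work out the landlord's continuation value if the offer is rejected.
Round 4 (the landlord proposes): the tenant gets 42 if talks fail, so the landlord offers 42 and keeps 138.
Round 3 (the tenant proposes): the landlord can get 138 next round, worth 0.69 × 138 = 95.22 now, so the tenant offers 95.22, keeping 84.78.
Round 2 (the landlord proposes): the tenant can get 84.78 next round, worth 0.4 × 84.78 = 33.912 now. The landlord offers 33.912 and keeps 180 − 33.912 = 146.088.
So by rejecting in round 1, the landlord gets 146.088 next round, worth 0.69 × 146.088 = 100.80072 now.
Offer 103 ≥ 100.80072, so the landlord accepts.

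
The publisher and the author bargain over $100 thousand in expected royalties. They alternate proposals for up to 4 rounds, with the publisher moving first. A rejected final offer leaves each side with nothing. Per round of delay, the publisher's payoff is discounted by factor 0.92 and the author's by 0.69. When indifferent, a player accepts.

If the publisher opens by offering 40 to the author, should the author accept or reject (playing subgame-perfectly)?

Round 4 (the author proposes): rejection yields 0 for the publisher; the author offers 0 and keeps 100.
Round 3 (the publisher proposes): the author can get 100 next round, worth 0.69 × 100 = 69 now. The publisher offers 69 and keeps 100 − 69 = 31.
Round 2 (the author proposes): the publisher can get 31 next round, worth 0.92 × 31 = 28.52 now, so the author offers 28.52, keeping 71.48.
So by rejecting in round 1, the author gets 71.48 next round, worth 0.69 × 71.48 = 49.3212 now.
Offer 40 < 49.3212, so the author rejects.

Reject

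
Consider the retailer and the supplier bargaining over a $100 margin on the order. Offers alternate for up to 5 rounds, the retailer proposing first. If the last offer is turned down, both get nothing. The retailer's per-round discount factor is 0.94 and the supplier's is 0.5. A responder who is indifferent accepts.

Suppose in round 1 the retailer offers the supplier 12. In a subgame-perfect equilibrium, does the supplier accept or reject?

Accept

Work out the supplier's continuation value if the offer is rejected.
Round 5 (the retailer proposes): rejection yields 0 for the supplier; the retailer offers 0 and keeps 100.
Round 4 (the supplier proposes): the retailer can get 100 next round, worth 0.94 × 100 = 94 now; the supplier offers that and keeps 6.
Round 3 (the retailer proposes): the supplier can get 6 next round, worth 0.5 × 6 = 3 now; the retailer offers that and keeps 97.
Round 2 (the supplier proposes): the retailer can get 97 next round, worth 0.94 × 97 = 91.18 now, so the supplier offers 91.18, keeping 8.82.
So by rejecting in round 1, the supplier gets 8.82 next round, worth 0.5 × 8.82 = 4.41 now.
Offer 12 ≥ 4.41, so the supplier accepts.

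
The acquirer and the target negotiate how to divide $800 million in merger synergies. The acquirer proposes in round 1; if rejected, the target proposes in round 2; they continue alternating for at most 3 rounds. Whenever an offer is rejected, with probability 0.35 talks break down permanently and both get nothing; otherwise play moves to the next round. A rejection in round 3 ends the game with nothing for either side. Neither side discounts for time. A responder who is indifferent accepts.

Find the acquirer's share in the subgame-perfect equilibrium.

618

Round 3 (the acquirer proposes): rejection yields 0 for the target; the acquirer offers 0 and keeps 800.
Round 2 (the target proposes): rejecting gives the acquirer an expected 0.65 × 800 = 520, so the target offers 520, keeping 280.
Round 1 (the acquirer proposes): rejecting gives the target an expected 0.65 × 280 = 182. The acquirer offers 182 and keeps 800 − 182 = 618.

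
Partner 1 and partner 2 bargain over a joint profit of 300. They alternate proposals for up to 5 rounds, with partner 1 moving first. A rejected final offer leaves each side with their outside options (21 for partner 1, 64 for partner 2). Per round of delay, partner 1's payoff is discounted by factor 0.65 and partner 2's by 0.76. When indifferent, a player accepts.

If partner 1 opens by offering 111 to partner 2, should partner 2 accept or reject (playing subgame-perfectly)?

Reject

Round 5 (partner 1 proposes): partner 2 gets 64 if talks fail, so partner 1 offers 64 and keeps 236.
Round 4 (partner 2 proposes): partner 1 can get 236 next round, worth 0.65 × 236 = 153.4 now, so partner 2 offers 153.4, keeping 146.6.
Round 3 (partner 1 proposes): partner 2 can get 146.6 next round, worth 0.76 × 146.6 = 111.416 now, so partner 1 offers 111.416, keeping 188.584.
Round 2 (partner 2 proposes): partner 1 can get 188.584 next round, worth 0.65 × 188.584 = 122.5796 now. Partner 2 offers 122.5796 and keeps 300 − 122.5796 = 177.4204.
So by rejecting in round 1, partner 2 gets 177.4204 next round, worth 0.76 × 177.4204 = 134.839504 now.
Offer 111 < 134.839504, so partner 2 rejects.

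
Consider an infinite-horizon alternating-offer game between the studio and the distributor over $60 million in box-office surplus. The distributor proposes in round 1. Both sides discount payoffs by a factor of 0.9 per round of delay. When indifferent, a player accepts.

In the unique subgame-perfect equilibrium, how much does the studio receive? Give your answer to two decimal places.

Let x be the distributor's share when the distributor proposes and y be the studio's share when the studio proposes.
The studio accepts iff offered ≥ 0.9·y, so x = 60 − 0.9y. Symmetrically y = 60 − 0.9x.
Substituting: x = 60 − 0.9(60 − 0.9x), giving x(1 − 0.9·0.9) = 60(1 − 0.9).
So x = 60 × 0.1 / 0.19 ≈ 31.5789, and the studio receives 60 − x ≈ 28.4211.

28.42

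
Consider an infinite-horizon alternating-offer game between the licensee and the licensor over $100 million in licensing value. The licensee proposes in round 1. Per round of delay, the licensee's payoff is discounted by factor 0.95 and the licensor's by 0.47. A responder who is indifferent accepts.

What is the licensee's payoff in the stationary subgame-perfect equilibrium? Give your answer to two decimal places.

Let x be the licensee's share when the licensee proposes and y be the licensor's share when the licensor proposes.
The licensor accepts iff offered ≥ 0.47·y, so x = 100 − 0.47y. Symmetrically y = 100 − 0.95x.
Substituting: x = 100 − 0.47(100 − 0.95x), giving x(1 − 0.95·0.47) = 100(1 − 0.47).
So x = 100 × 0.53 / 0.5535 ≈ 95.7543, and the licensor receives 100 − x ≈ 4.2457.

95.75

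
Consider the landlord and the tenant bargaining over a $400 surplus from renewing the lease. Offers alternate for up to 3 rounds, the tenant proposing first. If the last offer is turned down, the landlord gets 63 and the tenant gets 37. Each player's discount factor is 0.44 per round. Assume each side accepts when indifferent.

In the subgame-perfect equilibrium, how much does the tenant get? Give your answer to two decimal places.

289.24

Round 3 (the tenant proposes): the landlord gets 63 if talks fail, so the tenant offers 63 and keeps 337.
Round 2 (the landlord proposes): the tenant can get 337 next round, worth 0.44 × 337 = 148.28 now. The landlord offers 148.28 and keeps 400 − 148.28 = 251.72.
Round 1 (the tenant proposes): the landlord can get 251.72 next round, worth 0.44 × 251.72 = 110.7568 now; the tenant offers that and keeps 289.2432.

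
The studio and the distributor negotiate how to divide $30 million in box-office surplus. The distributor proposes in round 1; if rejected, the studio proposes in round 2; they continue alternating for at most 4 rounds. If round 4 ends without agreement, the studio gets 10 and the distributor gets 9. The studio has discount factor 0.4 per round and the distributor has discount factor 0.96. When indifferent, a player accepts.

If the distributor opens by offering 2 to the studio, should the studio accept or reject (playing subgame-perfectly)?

Work out the studio's continuation value if the offer is rejected.
Round 4 (the studio proposes): the distributor gets 9 if talks fail, so the studio offers 9 and keeps 21.
Round 3 (the distributor proposes): the studio can get 21 next round, worth 0.4 × 21 = 8.4 now, so the distributor offers 8.4, keeping 21.6.
Round 2 (the studio proposes): the distributor can get 21.6 next round, worth 0.96 × 21.6 = 20.736 now; the studio offers that and keeps 9.264.
So by rejecting in round 1, the studio gets 9.264 next round, worth 0.4 × 9.264 = 3.7056 now.
Offer 2 < 3.7056, so the studio rejects.

Reject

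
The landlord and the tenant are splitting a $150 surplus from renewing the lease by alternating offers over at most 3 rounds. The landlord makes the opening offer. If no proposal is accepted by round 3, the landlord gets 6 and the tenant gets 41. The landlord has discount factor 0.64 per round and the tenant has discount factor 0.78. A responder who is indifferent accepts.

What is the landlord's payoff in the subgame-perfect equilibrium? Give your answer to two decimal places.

87.41

Work backward from the last round.
Round 3 (the landlord proposes): the tenant gets 41 if talks fail, so the landlord offers 41 and keeps 109.
Round 2 (the tenant proposes): the landlord can get 109 next round, worth 0.64 × 109 = 69.76 now, so the tenant offers 69.76, keeping 80.24.
Round 1 (the landlord proposes): the tenant can get 80.24 next round, worth 0.78 × 80.24 = 62.5872 now. The landlord offers 62.5872 and keeps 150 − 62.5872 = 87.4128.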